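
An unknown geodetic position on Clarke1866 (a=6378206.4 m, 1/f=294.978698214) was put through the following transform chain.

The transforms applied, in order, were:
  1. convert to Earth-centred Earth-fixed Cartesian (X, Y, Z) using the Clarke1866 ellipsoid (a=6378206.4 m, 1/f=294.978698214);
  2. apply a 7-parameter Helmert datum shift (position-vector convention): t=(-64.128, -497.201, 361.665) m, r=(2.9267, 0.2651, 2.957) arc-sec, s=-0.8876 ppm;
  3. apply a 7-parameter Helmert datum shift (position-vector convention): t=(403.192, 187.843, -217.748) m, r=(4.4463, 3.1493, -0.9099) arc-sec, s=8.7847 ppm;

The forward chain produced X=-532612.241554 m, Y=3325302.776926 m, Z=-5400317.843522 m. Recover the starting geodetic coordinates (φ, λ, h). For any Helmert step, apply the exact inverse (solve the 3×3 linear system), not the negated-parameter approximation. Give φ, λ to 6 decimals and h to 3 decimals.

φ=-58.226483°, λ=99.103061°, h=1979.955 m

start: X=-532612.2416, Y=3325302.7769, Z=-5400317.8435 m
→ Helmert⁻¹: X=-532942.9682, Y=3324966.9663, Z=-5400132.4687
→ Helmert⁻¹: X=-532824.6995, Y=3325398.1290, Z=-5400546.7962
→ geod (Bowring, a=6378206.400): φ=-58.22648300°, λ=99.10306100°, h=1979.9550 m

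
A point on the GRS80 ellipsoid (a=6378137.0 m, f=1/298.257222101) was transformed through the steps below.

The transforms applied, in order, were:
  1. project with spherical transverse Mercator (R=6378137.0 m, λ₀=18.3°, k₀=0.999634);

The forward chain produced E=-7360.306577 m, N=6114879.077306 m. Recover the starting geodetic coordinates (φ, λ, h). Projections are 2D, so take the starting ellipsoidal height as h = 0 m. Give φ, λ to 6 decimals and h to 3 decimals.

φ=54.950951°, λ=18.184824°, h=0.000 m

start: E=-7360.3066, N=6114879.0773 m
→ tm⁻¹: φ=54.95095100°, λ=18.18482400°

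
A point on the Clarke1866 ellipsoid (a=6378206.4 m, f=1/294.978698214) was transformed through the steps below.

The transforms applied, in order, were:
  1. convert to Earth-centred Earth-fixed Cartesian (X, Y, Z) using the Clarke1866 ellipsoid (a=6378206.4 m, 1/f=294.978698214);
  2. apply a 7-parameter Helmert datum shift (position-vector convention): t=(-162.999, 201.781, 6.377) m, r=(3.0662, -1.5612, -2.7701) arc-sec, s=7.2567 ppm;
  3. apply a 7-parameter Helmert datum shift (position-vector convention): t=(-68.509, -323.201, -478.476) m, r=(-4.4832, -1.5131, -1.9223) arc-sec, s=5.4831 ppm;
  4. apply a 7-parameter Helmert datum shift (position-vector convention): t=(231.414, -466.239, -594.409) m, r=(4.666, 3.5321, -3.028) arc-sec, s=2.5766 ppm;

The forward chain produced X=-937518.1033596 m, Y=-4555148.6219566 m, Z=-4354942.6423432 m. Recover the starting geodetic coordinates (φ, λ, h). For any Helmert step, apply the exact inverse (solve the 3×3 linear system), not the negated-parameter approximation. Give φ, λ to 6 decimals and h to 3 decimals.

start: X=-937518.1034, Y=-4555148.6220, Z=-4354942.6423 m
→ Helmert⁻¹: X=-937605.6736, Y=-4554782.9109, Z=-4354250.0340
→ Helmert⁻¹: X=-937521.5180, Y=-4554348.8433, Z=-4353839.7981
→ Helmert⁻¹: X=-937323.5025, Y=-4554594.8815, Z=-4353739.7806
→ geod (Bowring, a=6378206.400): φ=-43.30926800°, λ=-101.62896100°, h=2004.7030 m

φ=-43.309268°, λ=-101.628961°, h=2004.703 m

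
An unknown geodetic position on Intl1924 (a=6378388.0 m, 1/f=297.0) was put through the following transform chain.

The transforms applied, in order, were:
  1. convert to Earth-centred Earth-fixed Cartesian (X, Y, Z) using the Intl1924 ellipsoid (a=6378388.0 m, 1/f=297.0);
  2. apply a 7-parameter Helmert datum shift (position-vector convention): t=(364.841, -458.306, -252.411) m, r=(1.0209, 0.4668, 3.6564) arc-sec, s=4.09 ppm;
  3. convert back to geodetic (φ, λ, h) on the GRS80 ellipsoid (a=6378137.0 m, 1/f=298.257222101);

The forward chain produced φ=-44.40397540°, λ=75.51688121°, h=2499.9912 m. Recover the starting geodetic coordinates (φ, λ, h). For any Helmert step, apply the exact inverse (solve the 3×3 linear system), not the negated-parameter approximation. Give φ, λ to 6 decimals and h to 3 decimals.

φ=-44.401199°, λ=75.521545°, h=2342.927 m

start: φ=-44.403975°, λ=75.516881°, h=2499.991 m
→ ECEF (a=6378137.000, f=1/298.257222101): X=1141924.3204, Y=4420866.6877, Z=-4442020.5656
→ Helmert⁻¹: X=1141643.2372, Y=4421264.6886, Z=-4441769.2871
→ geod (Bowring, a=6378388.000): φ=-44.40119900°, λ=75.52154500°, h=2342.9270 m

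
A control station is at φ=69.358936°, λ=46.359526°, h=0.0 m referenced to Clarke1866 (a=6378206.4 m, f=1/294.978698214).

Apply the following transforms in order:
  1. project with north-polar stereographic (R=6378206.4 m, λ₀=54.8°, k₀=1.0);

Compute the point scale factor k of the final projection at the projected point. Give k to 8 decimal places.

1.03316078

start: φ=69.358936°, λ=46.359526°, h=0.000 m
→ into stereo (λ₀=54.8°): φ=69.35893600°, λ−λ₀=-8.44047400°
scale k = 1.03316078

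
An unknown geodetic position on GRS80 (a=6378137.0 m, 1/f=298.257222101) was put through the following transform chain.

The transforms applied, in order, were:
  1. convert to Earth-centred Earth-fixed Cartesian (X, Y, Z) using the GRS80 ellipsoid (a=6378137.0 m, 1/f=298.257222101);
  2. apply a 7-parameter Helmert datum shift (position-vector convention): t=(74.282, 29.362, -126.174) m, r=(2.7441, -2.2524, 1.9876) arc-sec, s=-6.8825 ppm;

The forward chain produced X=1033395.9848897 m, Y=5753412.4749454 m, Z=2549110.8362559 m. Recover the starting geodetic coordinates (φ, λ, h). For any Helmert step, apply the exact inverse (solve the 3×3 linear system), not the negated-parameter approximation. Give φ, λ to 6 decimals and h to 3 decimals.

φ=23.702768°, λ=79.817329°, h=2467.830 m

start: X=1033395.9849, Y=5753412.4749, Z=2549110.8363 m
→ Helmert⁻¹: X=1033412.0926, Y=5753446.6663, Z=2549166.7282
→ geod (Bowring, a=6378137.000): φ=23.70276800°, λ=79.81732900°, h=2467.8300 m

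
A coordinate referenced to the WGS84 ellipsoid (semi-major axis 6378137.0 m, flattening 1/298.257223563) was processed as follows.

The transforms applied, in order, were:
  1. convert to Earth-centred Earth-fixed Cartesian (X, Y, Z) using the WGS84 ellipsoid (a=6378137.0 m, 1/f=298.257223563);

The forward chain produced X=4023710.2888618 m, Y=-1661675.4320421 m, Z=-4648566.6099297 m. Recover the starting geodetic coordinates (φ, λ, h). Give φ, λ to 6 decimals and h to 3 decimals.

φ=-47.070427°, λ=-22.439203°, h=2001.732 m

start: X=4023710.2889, Y=-1661675.4320, Z=-4648566.6099 m
→ geod (Bowring, a=6378137.000): φ=-47.07042700°, λ=-22.43920300°, h=2001.7320 m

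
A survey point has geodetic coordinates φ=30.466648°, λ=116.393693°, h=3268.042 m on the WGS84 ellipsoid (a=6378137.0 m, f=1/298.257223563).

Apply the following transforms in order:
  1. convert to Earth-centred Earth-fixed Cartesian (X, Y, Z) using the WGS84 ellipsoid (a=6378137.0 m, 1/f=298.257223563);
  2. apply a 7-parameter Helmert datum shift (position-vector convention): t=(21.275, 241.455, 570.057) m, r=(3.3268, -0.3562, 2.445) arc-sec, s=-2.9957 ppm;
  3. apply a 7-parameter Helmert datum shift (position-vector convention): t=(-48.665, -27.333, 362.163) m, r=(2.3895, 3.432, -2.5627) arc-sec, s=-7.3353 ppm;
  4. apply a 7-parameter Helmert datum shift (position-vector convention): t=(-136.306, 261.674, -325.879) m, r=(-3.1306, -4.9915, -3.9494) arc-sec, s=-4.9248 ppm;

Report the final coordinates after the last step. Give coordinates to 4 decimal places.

X=-2447244.3669 m, Y=4931594.2941 m, Z=3217321.5564 m

start: φ=30.466648°, λ=116.393693°, h=3268.042 m
→ ECEF (a=6378137.000, f=1/298.257223563): X=-2447185.3486, Y=4931185.7916, Z=3216725.2089
→ Helmert 7p (PV): X=-2447220.7502, Y=4931331.5844, Z=3217360.9373
→ Helmert 7p (PV): X=-2447136.6634, Y=4931261.2118, Z=3217797.3457
→ Helmert 7p (PV): X=-2447244.3669, Y=4931594.2941, Z=3217321.5564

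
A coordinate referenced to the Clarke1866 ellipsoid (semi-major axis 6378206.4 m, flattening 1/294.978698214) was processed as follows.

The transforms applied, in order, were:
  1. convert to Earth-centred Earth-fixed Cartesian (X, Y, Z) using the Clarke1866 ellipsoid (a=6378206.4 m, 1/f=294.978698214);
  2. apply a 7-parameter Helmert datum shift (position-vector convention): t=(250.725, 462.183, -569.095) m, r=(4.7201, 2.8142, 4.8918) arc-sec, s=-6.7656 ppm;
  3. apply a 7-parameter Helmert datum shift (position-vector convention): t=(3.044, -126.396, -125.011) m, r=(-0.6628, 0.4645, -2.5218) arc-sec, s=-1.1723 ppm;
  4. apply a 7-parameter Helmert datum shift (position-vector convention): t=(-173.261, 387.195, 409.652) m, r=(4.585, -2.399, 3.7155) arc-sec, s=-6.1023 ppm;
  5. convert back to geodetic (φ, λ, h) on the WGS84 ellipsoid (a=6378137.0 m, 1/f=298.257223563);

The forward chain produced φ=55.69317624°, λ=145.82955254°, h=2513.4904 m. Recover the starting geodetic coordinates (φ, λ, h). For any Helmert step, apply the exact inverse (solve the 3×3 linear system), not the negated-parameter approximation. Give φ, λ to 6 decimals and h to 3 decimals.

start: φ=55.693176°, λ=145.829553°, h=2513.490 m
→ ECEF (a=6378137.000, f=1/298.257223563): X=-2982280.5273, Y=2024507.8745, Z=5247339.8716
→ Helmert⁻¹: X=-2982027.9742, Y=2024303.3804, Z=5246951.9235
→ Helmert⁻¹: X=-2982071.0804, Y=2024378.8300, Z=5247082.8752
→ Helmert⁻¹: X=-2982365.5747, Y=2024121.1547, Z=5247600.4643
→ geod (Bowring, a=6378206.400): φ=55.69757500°, λ=145.83539800°, h=2738.7770 m

φ=55.697575°, λ=145.835398°, h=2738.777 m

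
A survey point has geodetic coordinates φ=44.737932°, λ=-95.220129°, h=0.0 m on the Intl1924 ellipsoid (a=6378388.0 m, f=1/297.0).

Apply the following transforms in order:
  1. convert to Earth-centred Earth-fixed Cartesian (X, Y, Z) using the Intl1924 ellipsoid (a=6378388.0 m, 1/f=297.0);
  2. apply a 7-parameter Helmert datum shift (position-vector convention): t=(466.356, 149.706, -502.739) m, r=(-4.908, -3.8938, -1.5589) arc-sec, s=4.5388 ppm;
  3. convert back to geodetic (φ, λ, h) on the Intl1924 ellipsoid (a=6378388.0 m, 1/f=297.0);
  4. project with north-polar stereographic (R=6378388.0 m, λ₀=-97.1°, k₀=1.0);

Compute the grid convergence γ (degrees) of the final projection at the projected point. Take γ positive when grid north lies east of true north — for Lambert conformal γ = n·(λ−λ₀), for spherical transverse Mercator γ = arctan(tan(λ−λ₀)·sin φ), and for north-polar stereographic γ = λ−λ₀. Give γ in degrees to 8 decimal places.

1.88394726

start: φ=44.737932°, λ=-95.220129°, h=0.000 m
→ ECEF (a=6378388.000, f=1/297.0): X=-412909.9632, Y=-4519524.7597, Z=4466787.9887
→ Helmert 7p (PV): X=-412563.9619, Y=-4519286.1601, Z=4466405.2698
→ geod (Bowring, a=6378388.000): φ=44.73718991°, λ=-95.21605274°, h=-460.5176 m
→ into stereo (λ₀=-97.1°): φ=44.73718991°, λ−λ₀=1.88394726°
convergence γ = 1.88394726°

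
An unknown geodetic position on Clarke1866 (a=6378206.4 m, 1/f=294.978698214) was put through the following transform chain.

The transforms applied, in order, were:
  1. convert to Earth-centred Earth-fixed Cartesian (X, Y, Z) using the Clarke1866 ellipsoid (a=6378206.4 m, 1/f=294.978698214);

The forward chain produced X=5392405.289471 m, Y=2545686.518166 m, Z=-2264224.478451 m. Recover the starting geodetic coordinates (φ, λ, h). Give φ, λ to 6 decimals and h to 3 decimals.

start: X=5392405.2895, Y=2545686.5182, Z=-2264224.4785 m
→ geod (Bowring, a=6378206.400): φ=-20.92147300°, λ=25.27140500°, h=3030.7750 m

φ=-20.921473°, λ=25.271405°, h=3030.775 m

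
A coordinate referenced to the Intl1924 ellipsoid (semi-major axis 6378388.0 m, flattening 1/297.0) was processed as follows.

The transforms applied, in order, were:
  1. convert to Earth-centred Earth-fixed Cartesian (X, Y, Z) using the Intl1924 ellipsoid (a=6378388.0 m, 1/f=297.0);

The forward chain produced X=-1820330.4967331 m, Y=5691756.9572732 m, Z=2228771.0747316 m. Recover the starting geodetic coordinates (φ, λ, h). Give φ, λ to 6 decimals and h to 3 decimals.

φ=20.580763°, λ=107.735250°, h=2108.066 m

start: X=-1820330.4967, Y=5691756.9573, Z=2228771.0747 m
→ geod (Bowring, a=6378388.000): φ=20.58076300°, λ=107.73525000°, h=2108.0660 m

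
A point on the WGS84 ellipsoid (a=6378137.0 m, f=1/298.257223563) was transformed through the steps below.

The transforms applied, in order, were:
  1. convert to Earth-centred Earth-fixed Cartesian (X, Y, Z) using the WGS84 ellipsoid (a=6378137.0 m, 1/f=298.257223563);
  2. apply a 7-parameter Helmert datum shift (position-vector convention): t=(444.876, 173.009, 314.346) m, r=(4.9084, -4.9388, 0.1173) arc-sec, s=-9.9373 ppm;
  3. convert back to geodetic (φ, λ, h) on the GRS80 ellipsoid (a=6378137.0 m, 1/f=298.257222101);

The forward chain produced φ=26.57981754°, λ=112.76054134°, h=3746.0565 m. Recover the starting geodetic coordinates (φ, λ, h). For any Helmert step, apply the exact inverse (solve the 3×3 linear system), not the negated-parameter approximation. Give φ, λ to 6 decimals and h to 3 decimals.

start: φ=26.579818°, λ=112.760541°, h=3746.056 m
→ ECEF (a=6378137.000, f=1/298.257222101): X=-2209560.4572, Y=5266486.4626, Z=2838332.6214
→ Helmert⁻¹: X=-2209956.3476, Y=5266434.5779, Z=2837974.0698
→ geod (Bowring, a=6378137.000): φ=26.57650000°, λ=112.76440500°, h=3679.8340 m

φ=26.576500°, λ=112.764405°, h=3679.834 m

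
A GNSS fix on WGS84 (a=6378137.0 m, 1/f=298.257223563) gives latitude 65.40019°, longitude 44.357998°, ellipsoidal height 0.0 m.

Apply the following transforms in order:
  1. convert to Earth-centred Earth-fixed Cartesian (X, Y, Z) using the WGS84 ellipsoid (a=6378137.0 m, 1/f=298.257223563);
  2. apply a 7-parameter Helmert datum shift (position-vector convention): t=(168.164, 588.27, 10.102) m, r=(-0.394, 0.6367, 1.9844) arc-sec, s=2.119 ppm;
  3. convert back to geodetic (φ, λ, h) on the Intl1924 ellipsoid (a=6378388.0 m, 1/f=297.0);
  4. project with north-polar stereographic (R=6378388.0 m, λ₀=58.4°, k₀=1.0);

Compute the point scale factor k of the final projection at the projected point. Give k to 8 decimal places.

start: φ=65.400190°, λ=44.357998°, h=0.000 m
→ ECEF (a=6378137.000, f=1/298.257223563): X=1903615.9776, Y=1861426.7250, Z=5776425.4472
→ Helmert 7p (PV): X=1903788.0979, Y=1862048.2874, Z=5776438.3577
→ geod (Bowring, a=6378388.000): φ=65.39631270°, λ=44.36497054°, h=68.3785 m
→ into stereo (λ₀=58.4°): φ=65.39631270°, λ−λ₀=-14.03502946°
scale k = 1.04755407

1.04755407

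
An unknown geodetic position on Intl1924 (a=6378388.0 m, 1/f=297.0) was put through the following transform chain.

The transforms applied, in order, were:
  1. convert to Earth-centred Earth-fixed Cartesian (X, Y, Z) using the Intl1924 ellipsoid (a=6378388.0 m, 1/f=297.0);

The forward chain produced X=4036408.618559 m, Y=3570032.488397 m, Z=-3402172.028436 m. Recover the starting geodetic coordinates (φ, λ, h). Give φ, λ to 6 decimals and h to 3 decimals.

φ=-32.441252°, λ=41.491398°, h=548.767 m

start: X=4036408.6186, Y=3570032.4884, Z=-3402172.0284 m
→ geod (Bowring, a=6378388.000): φ=-32.44125200°, λ=41.49139800°, h=548.7670 m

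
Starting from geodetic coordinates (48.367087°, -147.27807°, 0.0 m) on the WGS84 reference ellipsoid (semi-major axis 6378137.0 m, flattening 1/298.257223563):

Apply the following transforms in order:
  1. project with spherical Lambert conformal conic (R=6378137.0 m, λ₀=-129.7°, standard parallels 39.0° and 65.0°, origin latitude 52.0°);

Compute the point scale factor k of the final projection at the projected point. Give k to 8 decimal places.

start: φ=48.367087°, λ=-147.278070°, h=0.000 m
→ into lcc (λ₀=-129.7°): φ=48.36708700°, λ−λ₀=-17.57807000°
scale k = 0.97677240

0.97677240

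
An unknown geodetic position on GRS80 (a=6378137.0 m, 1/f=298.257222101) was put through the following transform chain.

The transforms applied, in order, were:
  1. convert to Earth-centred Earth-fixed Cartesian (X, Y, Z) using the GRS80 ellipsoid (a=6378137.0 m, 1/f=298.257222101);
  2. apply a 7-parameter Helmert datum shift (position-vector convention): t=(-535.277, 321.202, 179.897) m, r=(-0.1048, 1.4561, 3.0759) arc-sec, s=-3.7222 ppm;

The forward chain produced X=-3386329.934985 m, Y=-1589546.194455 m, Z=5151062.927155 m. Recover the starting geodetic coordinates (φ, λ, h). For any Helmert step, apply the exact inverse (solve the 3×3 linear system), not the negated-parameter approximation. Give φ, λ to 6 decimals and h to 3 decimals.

φ=54.195783°, λ=-154.847716°, h=1670.489 m

start: X=-3386329.9350, Y=-1589546.1945, Z=5151062.9272 m
→ Helmert⁻¹: X=-3385867.3307, Y=-1589825.4400, Z=5150877.4930
→ geod (Bowring, a=6378137.000): φ=54.19578300°, λ=-154.84771600°, h=1670.4890 m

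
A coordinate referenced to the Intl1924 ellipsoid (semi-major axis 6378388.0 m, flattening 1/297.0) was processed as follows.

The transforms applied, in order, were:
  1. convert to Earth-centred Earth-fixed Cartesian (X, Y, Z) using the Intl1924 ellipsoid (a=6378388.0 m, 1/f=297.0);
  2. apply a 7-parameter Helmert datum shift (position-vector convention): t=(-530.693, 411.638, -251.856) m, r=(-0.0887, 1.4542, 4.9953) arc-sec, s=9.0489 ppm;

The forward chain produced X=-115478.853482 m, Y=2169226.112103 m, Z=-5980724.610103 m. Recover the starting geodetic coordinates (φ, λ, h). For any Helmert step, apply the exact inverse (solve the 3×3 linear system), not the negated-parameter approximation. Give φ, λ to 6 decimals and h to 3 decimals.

φ=-70.164703°, λ=93.031362°, h=3166.405 m

start: X=-115478.8535, Y=2169226.1121, Z=-5980724.6101 m
→ Helmert⁻¹: X=-114852.4336, Y=2168800.2021, Z=-5980418.5150
→ geod (Bowring, a=6378388.000): φ=-70.16470300°, λ=93.03136200°, h=3166.4050 m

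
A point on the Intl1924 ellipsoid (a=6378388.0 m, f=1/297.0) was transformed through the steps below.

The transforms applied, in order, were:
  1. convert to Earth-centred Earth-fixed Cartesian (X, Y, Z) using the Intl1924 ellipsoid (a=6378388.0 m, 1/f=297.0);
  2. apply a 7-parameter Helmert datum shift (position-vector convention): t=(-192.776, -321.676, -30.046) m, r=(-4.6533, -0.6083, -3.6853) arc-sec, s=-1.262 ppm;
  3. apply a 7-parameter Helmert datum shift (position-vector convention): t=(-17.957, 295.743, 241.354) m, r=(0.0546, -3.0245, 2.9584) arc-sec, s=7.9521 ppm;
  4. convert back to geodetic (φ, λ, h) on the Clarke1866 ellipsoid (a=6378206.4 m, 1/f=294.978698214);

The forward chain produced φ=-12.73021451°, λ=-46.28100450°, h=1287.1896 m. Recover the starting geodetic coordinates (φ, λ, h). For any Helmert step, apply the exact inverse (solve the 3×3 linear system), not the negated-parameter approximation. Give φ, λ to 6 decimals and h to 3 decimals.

φ=-12.732888°, λ=-46.279201°, h=1226.421 m

start: φ=-12.730215°, λ=-46.281004°, h=1287.190 m
→ ECEF (a=6378206.400, f=1/294.978698214): X=4301335.3890, Y=-4498103.8047, Z=-1396505.2157
→ Helmert⁻¹: X=4301234.1403, Y=-4498425.8374, Z=-1396797.3418
→ Helmert⁻¹: X=4301508.5902, Y=-4498001.4702, Z=-1396883.2183
→ geod (Bowring, a=6378388.000): φ=-12.73288800°, λ=-46.27920100°, h=1226.4210 m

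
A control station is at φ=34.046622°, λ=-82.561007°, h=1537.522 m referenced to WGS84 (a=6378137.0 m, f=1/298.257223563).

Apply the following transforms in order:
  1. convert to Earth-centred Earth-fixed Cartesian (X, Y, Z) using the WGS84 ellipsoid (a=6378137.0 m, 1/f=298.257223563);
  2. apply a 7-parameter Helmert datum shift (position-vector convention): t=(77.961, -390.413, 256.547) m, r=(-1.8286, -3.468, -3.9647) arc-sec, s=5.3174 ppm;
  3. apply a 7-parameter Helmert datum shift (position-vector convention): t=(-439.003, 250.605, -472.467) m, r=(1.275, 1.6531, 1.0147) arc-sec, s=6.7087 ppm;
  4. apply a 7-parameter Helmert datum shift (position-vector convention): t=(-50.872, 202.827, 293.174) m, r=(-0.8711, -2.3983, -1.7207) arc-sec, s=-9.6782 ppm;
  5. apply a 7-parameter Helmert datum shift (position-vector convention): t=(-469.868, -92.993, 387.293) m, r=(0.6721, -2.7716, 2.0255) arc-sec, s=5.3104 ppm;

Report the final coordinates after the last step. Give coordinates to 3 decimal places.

start: φ=34.046622°, λ=-82.561007°, h=1537.522 m
→ ECEF (a=6378137.000, f=1/298.257223563): X=685110.8712, Y=-5247100.4793, Z=3551593.5157
→ Helmert 7p (PV): X=685031.9035, Y=-5247500.4760, Z=3551926.9844
→ Helmert 7p (PV): X=684651.7779, Y=-5247303.6609, Z=3551440.4190
→ Helmert 7p (PV): X=684509.2129, Y=-5247040.7625, Z=3551729.3423
→ Helmert 7p (PV): X=684046.7804, Y=-5247166.4707, Z=3552127.5971

X=684046.780 m, Y=-5247166.471 m, Z=3552127.597 m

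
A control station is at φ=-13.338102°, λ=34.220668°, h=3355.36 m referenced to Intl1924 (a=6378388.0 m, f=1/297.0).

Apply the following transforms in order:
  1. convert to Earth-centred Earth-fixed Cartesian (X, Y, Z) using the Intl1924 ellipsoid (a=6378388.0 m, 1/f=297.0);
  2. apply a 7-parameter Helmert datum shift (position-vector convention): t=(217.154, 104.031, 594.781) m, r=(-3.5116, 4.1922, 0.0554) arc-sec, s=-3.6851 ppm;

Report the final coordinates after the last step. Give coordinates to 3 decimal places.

X=5135666.137 m, Y=3492857.617 m, Z=-1462181.097 m

start: φ=-13.338102°, λ=34.220668°, h=3355.360 m
→ ECEF (a=6378388.000, f=1/297.0): X=5135498.5730, Y=3492789.9785, Z=-1462617.4288
→ Helmert 7p (PV): X=5135666.1374, Y=3492857.6170, Z=-1462181.0968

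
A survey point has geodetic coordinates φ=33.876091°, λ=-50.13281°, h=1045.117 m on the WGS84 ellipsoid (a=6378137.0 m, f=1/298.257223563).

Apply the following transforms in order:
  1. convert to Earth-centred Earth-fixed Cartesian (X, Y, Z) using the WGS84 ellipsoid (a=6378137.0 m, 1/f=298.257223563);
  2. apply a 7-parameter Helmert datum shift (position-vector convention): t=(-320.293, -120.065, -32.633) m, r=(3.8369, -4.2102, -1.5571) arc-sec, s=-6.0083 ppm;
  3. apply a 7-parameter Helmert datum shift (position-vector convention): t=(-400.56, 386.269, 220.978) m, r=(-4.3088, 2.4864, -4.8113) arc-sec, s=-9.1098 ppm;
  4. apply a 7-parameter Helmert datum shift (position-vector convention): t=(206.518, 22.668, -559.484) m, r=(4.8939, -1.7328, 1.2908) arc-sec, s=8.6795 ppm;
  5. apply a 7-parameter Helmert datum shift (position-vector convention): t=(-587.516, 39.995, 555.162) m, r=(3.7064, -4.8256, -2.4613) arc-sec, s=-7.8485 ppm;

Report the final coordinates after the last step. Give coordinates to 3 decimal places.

start: φ=33.876091°, λ=-50.132810°, h=1045.117 m
→ ECEF (a=6378137.000, f=1/298.257223563): X=3398507.5342, Y=-4069302.4917, Z=3535626.3978
→ Helmert 7p (PV): X=3398063.9354, Y=-4069489.5310, Z=3535566.1944
→ Helmert 7p (PV): X=3397580.1151, Y=-4069071.5957, Z=3535799.0122
→ Helmert 7p (PV): X=3397811.8827, Y=-4069146.8752, Z=3535202.2152
→ Helmert 7p (PV): X=3397066.4374, Y=-4069179.0123, Z=3535736.0044

X=3397066.437 m, Y=-4069179.012 m, Z=3535736.004 m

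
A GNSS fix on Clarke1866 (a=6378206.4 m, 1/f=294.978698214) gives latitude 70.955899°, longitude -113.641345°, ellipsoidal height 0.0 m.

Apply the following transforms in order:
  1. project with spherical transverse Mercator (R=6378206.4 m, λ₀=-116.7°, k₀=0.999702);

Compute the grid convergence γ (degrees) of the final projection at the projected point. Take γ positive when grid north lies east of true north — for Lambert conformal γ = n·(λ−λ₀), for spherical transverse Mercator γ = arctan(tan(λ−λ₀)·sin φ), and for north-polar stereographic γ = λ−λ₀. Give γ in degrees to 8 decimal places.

2.89154009

start: φ=70.955899°, λ=-113.641345°, h=0.000 m
→ into tm (λ₀=-116.7°): φ=70.95589900°, λ−λ₀=3.05865500°
convergence γ = 2.89154009°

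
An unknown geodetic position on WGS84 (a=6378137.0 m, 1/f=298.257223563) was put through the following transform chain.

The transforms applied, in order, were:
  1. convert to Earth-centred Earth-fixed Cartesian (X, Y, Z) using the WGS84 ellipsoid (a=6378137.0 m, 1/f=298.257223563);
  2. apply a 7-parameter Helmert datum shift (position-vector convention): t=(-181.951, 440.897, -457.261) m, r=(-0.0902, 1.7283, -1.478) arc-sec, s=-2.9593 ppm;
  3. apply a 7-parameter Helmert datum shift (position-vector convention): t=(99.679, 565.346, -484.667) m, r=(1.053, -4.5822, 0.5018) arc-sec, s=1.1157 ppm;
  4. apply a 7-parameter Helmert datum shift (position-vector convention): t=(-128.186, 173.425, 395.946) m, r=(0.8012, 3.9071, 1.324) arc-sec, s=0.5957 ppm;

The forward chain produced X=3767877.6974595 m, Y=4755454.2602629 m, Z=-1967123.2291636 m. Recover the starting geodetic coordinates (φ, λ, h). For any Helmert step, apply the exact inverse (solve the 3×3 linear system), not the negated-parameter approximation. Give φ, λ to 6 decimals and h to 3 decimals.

start: X=3767877.6975, Y=4755454.2603, Z=-1967123.2292 m
→ Helmert⁻¹: X=3768071.4305, Y=4755246.1733, Z=-1967465.0987
→ Helmert⁻¹: X=3767935.4156, Y=4754656.3137, Z=-1967086.2152
→ Helmert⁻¹: X=3768110.9290, Y=4754257.3465, Z=-1966601.1219
→ geod (Bowring, a=6378137.000): φ=-18.07470700°, λ=51.60049600°, h=1142.2150 m

φ=-18.074707°, λ=51.600496°, h=1142.215 m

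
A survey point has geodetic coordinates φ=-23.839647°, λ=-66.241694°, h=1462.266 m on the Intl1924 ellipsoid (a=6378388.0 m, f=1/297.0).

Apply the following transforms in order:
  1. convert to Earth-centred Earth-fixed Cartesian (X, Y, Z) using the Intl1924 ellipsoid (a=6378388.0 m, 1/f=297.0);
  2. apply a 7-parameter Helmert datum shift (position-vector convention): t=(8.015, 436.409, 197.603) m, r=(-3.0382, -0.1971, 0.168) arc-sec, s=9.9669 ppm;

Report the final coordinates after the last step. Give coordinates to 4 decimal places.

X=2352341.7569 m, Y=-5343567.4147 m, Z=-2562420.3323 m

start: φ=-23.839647°, λ=-66.241694°, h=1462.266 m
→ ECEF (a=6378388.000, f=1/297.0): X=2352303.4953, Y=-5343914.7298, Z=-2562673.3558
→ Helmert 7p (PV): X=2352341.7569, Y=-5343567.4147, Z=-2562420.3323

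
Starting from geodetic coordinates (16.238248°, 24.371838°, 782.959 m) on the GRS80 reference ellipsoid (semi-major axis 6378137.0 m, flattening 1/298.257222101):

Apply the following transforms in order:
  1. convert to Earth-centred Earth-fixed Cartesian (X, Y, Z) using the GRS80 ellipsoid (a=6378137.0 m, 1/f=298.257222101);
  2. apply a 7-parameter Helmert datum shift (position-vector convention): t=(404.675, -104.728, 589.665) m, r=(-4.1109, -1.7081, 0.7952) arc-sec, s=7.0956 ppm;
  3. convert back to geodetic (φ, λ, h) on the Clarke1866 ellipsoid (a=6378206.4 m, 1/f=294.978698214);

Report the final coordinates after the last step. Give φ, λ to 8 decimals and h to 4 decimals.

φ=16.24365210°, λ=24.36996251°, h=1254.6833 m

start: φ=16.238248°, λ=24.371838°, h=782.959 m
→ ECEF (a=6378137.000, f=1/298.257222101): X=5580137.3655, Y=2527956.1826, Z=1772274.9505
→ Helmert 7p (PV): X=5580557.2125, Y=2527926.2270, Z=1772873.0178
→ geod (Bowring, a=6378206.400): φ=16.24365210°, λ=24.36996251°, h=1254.6833 m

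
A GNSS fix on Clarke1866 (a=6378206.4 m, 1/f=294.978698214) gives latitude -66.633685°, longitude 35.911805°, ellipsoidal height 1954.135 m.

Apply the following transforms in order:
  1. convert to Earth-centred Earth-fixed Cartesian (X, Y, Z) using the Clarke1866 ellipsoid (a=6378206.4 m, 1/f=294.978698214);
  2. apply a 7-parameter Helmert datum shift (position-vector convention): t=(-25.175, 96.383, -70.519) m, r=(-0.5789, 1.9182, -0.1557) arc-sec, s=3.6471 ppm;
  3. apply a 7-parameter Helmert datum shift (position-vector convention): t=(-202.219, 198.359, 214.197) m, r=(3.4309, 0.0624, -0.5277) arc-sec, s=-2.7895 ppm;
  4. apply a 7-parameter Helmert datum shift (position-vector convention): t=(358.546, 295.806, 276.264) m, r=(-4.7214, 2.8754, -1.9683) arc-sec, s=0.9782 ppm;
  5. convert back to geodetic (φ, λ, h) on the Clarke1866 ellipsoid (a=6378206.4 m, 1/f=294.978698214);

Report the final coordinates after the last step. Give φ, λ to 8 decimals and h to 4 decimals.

φ=-66.62985737°, λ=35.92098154°, h=1760.2361 m

start: φ=-66.633685°, λ=35.911805°, h=1954.135 m
→ ECEF (a=6378206.400, f=1/294.978698214): X=2055311.6566, Y=1488442.9779, Z=-5833936.1882
→ Helmert 7p (PV): X=2055240.8470, Y=1488526.8645, Z=-5834051.2755
→ Helmert 7p (PV): X=2055034.9382, Y=1488812.8534, Z=-5833796.6669
→ Helmert 7p (PV): X=2055328.3764, Y=1488956.9697, Z=-5833588.8363
→ geod (Bowring, a=6378206.400): φ=-66.62985737°, λ=35.92098154°, h=1760.2361 m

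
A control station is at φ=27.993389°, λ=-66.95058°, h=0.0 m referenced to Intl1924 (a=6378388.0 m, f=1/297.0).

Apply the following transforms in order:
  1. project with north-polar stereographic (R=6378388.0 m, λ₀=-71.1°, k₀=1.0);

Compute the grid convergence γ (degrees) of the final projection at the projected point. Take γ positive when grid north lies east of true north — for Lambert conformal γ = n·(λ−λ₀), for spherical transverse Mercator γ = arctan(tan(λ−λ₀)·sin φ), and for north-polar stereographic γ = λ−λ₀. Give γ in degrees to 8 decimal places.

start: φ=27.993389°, λ=-66.950580°, h=0.000 m
→ into stereo (λ₀=-71.1°): φ=27.99338900°, λ−λ₀=4.14942000°
convergence γ = 4.14942000°

4.14942000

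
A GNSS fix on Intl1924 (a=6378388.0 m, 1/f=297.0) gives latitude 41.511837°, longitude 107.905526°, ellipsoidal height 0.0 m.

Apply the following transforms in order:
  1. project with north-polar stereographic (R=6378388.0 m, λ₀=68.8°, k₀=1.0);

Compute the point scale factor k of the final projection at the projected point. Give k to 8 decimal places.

start: φ=41.511837°, λ=107.905526°, h=0.000 m
→ into stereo (λ₀=68.8°): φ=41.51183700°, λ−λ₀=39.10552600°
scale k = 1.20280873

1.20280873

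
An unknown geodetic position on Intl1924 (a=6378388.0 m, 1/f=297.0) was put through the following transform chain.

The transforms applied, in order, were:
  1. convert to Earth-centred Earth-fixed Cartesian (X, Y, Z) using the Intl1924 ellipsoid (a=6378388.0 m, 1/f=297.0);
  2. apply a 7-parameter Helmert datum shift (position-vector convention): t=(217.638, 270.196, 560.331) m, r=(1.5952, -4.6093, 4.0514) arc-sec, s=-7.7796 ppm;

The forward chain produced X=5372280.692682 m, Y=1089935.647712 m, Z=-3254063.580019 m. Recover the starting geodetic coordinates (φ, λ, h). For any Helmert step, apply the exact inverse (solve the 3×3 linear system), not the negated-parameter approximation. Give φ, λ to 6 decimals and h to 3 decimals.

start: X=5372280.6927, Y=1089935.6477, Z=-3254063.5800 m
→ Helmert⁻¹: X=5372053.5151, Y=1089543.2408, Z=-3254777.7038
→ geod (Bowring, a=6378388.000): φ=-30.87098900°, λ=11.46503700°, h=2153.9930 m

φ=-30.870989°, λ=11.465037°, h=2153.993 m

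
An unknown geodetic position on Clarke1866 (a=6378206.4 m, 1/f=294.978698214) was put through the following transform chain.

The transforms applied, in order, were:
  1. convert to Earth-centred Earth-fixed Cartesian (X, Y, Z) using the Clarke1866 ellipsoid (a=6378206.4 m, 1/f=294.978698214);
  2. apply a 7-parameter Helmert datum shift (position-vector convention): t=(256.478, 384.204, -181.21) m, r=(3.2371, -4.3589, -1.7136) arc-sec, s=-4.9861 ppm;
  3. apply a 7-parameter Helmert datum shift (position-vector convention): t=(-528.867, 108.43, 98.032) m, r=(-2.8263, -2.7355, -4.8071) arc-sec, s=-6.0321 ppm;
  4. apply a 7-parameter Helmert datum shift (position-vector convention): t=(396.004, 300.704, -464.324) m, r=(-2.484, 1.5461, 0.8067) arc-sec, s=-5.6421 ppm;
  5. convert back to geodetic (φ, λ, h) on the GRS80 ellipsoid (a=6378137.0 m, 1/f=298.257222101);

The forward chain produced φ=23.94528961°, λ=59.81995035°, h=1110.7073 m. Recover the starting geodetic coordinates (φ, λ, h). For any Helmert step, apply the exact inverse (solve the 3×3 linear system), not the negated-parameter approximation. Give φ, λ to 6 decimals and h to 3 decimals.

φ=23.953857°, λ=59.817954°, h=725.254 m

start: φ=23.945290°, λ=59.819950°, h=1110.707 m
→ ECEF (a=6378137.000, f=1/298.257222101): X=2932573.1394, Y=5042703.1382, Z=2573197.3193
→ Helmert⁻¹: X=2932194.1078, Y=5042388.4211, Z=2573758.8674
→ Helmert⁻¹: X=2932657.2838, Y=5042343.4881, Z=2573706.5586
→ Helmert⁻¹: X=2932427.9291, Y=5042049.1782, Z=2573759.5032
→ geod (Bowring, a=6378206.400): φ=23.95385700°, λ=59.81795400°, h=725.2540 m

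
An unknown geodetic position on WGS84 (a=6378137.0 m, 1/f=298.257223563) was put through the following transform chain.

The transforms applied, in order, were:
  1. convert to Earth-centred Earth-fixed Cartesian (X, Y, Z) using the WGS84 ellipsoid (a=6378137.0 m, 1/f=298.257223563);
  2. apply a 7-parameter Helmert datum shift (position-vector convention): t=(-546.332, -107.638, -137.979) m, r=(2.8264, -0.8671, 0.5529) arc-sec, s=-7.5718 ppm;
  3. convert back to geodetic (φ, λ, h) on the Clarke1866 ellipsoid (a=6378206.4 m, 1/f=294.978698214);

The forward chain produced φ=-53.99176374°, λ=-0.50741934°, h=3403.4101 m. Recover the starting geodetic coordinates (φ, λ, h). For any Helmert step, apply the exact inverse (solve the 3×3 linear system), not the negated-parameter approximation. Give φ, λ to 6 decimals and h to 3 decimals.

start: φ=-53.991764°, λ=-0.507419°, h=3403.410 m
→ ECEF (a=6378206.400, f=1/294.978698214): X=3759942.7329, Y=-33299.4428, Z=-5138755.2366
→ Helmert⁻¹: X=3760495.8475, Y=-33272.5503, Z=-5138671.5190
→ geod (Bowring, a=6378137.000): φ=-53.98527200°, λ=-0.50693500°, h=3574.6510 m

φ=-53.985272°, λ=-0.506935°, h=3574.651 m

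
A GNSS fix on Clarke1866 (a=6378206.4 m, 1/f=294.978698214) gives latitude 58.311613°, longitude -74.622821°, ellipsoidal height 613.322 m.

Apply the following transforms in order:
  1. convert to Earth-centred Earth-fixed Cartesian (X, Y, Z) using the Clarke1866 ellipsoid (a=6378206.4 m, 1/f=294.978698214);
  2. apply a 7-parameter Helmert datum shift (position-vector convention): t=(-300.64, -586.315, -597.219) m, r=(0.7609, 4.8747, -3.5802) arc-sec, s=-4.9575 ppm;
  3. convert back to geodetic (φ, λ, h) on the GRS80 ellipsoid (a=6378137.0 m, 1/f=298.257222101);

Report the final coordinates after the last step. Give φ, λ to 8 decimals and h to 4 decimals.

start: φ=58.311613°, λ=-74.622821°, h=613.322 m
→ ECEF (a=6378206.400, f=1/294.978698214): X=890720.8500, Y=-3238779.7834, Z=5404372.4062
→ Helmert 7p (PV): X=890487.3002, Y=-3239385.4389, Z=5403715.3969
→ geod (Bowring, a=6378137.000): φ=58.30261400°, λ=-74.62940053°, h=225.8767 m

φ=58.30261400°, λ=-74.62940053°, h=225.8767 m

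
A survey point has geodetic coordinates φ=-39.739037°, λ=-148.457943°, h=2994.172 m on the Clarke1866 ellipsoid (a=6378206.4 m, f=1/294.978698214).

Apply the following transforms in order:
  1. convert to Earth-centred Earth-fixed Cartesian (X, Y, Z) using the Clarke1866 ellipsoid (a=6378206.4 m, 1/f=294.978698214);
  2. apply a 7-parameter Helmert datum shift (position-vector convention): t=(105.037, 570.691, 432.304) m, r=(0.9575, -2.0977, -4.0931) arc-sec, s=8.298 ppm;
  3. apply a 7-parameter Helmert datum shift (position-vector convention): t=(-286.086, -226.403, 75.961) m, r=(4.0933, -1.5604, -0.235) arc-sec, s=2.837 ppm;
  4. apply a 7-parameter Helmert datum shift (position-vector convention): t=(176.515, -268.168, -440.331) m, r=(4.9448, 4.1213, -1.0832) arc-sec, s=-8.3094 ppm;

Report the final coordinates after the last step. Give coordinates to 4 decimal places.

X=-4187835.8811 m, Y=-2570107.0536 m, Z=-4057522.2697 m

start: φ=-39.739037°, λ=-148.457943°, h=2994.172 m
→ ECEF (a=6378206.400, f=1/294.978698214): X=-4187742.9766, Y=-2570482.3837, Z=-4057463.6045
→ Helmert 7p (PV): X=-4187682.4339, Y=-2569831.0854, Z=-4057119.4913
→ Helmert 7p (PV): X=-4187952.6359, Y=-2569979.4947, Z=-4057137.7185
→ Helmert 7p (PV): X=-4187835.8811, Y=-2570107.0536, Z=-4057522.2697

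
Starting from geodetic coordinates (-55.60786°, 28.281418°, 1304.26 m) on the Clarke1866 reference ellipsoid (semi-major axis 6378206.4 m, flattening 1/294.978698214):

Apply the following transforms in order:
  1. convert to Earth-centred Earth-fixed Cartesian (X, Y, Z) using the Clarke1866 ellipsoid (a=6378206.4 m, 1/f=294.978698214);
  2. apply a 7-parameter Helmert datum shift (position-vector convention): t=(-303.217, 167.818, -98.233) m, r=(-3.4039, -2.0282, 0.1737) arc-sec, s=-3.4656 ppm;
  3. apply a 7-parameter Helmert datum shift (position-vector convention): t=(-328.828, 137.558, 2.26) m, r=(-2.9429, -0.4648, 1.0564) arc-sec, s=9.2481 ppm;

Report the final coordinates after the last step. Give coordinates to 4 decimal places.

start: φ=-55.607860°, λ=28.281418°, h=1304.260 m
→ ECEF (a=6378206.400, f=1/294.978698214): X=3180682.9357, Y=1711290.9206, Z=-5240778.6575
→ Helmert 7p (PV): X=3180418.7870, Y=1711369.0005, Z=-5240855.6932
→ Helmert 7p (PV): X=3180122.4168, Y=1711463.8992, Z=-5240919.1516

X=3180122.4168 m, Y=1711463.8992 m, Z=-5240919.1516 m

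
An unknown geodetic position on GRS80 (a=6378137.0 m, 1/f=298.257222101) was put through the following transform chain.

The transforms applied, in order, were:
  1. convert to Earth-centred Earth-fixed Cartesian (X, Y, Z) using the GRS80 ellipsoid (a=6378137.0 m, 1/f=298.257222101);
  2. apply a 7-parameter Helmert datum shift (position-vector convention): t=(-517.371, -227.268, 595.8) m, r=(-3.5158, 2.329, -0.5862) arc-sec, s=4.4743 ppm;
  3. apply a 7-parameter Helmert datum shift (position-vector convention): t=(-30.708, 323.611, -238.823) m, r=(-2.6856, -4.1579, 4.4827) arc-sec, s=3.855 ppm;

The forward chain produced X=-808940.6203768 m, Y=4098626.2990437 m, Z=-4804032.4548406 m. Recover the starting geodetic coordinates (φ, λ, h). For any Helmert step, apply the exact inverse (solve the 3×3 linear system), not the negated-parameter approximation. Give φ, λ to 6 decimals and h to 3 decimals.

φ=-49.181187°, λ=101.156885°, h=614.043 m

start: X=-808940.6204, Y=4098626.2990, Z=-4804032.4548 m
→ Helmert⁻¹: X=-808914.5587, Y=4098367.0141, Z=-4803705.4458
→ Helmert⁻¹: X=-808350.9731, Y=4098655.5348, Z=-4804219.0154
→ geod (Bowring, a=6378137.000): φ=-49.18118700°, λ=101.15688500°, h=614.0430 m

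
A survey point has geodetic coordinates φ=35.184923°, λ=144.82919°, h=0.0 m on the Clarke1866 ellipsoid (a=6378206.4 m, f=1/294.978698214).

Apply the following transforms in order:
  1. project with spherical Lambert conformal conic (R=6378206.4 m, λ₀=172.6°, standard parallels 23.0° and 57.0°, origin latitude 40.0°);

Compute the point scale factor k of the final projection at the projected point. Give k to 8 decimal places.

0.96038404

start: φ=35.184923°, λ=144.829190°, h=0.000 m
→ into lcc (λ₀=172.6°): φ=35.18492300°, λ−λ₀=-27.77081000°
scale k = 0.96038404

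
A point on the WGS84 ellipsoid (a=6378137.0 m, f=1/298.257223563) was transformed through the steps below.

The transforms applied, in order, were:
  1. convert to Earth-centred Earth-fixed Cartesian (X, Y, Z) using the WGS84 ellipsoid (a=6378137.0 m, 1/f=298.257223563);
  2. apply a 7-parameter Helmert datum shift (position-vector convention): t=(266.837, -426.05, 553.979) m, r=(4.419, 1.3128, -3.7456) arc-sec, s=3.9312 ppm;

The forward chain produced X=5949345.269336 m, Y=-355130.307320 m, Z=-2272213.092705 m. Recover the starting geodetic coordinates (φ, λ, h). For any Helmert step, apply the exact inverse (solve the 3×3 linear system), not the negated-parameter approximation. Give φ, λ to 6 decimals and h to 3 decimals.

φ=-21.002784°, λ=-3.411548°, h=2873.486 m

start: X=5949345.2693, Y=-355130.3073, Z=-2272213.0927 m
→ Helmert⁻¹: X=5949075.9504, Y=-354643.5230, Z=-2272712.6755
→ geod (Bowring, a=6378137.000): φ=-21.00278400°, λ=-3.41154800°, h=2873.4860 m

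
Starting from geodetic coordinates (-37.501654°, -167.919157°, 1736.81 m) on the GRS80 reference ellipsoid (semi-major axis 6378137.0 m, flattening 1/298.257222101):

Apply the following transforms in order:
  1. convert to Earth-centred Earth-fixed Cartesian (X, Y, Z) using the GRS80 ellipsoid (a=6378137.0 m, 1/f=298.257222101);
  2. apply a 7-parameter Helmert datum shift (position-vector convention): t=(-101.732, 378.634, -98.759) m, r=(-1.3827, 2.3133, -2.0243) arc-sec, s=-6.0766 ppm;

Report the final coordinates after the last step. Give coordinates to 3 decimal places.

X=-4955563.875 m, Y=-1060213.262 m, Z=-3862779.679 m

start: φ=-37.501654°, λ=-167.919157°, h=1736.810 m
→ ECEF (a=6378137.000, f=1/298.257222101): X=-4955438.5251, Y=-1060621.0801, Z=-3862767.0777
→ Helmert 7p (PV): X=-4955563.8753, Y=-1060213.2623, Z=-3862779.6785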